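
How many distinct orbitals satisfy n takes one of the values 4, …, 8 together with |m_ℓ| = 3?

Go shell by shell, enumerating (ℓ, m_ℓ) with |m_ℓ| = 3:
n=4 → 2; n=5 → 4; n=6 → 6; n=7 → 8; n=8 → 10.
Total orbitals: 2 + 4 + 6 + 8 + 10 = 30.

30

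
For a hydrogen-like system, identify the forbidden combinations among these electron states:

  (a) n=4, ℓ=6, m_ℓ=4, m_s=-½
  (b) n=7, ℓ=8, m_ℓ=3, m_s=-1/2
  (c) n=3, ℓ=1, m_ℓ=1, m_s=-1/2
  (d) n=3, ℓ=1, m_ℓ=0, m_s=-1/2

(a) and (b)

(a) has ℓ = 6 ≥ n = 4, violating 0 ≤ ℓ ≤ n−1.
(b) has ℓ = 8 ≥ n = 7, violating 0 ≤ ℓ ≤ n−1.
The remaining sets (c), (d) satisfy all four rules.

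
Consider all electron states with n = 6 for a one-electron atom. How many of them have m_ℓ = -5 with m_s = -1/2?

1

With n = 6 the allowed ℓ are 0, 1, …, 5.
Per ℓ-value: ℓ=5 → 1.
Orbitals: 1. With m_s fixed to a single value there is one state per orbital, giving 1 state.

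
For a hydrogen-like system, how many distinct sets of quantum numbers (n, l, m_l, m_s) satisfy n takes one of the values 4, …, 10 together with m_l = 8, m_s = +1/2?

Work shell by shell — for each n, count the (l, m_l) pairs that satisfy m_l = 8:
n=9 → 1; n=10 → 2.
Orbitals: 1 + 2 = 3. With m_s fixed to +1/2 there is one state per orbital, so 3 states.

3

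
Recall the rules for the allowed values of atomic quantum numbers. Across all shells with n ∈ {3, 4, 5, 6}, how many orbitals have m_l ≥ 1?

Go shell by shell, enumerating (l, m_l) with m_l ≥ 1:
n=3 → 3; n=4 → 6; n=5 → 10; n=6 → 15.
Total orbitals: 3 + 6 + 10 + 15 = 34.

34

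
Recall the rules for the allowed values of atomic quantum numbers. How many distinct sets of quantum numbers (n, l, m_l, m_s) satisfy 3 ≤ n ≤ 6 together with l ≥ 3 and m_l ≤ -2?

Go shell by shell, enumerating (l, m_l) with l ≥ 3 and m_l ≤ -2:
n=4 → 2; n=5 → 5; n=6 → 9.
Orbitals: 2 + 5 + 9 = 16. Including both spin states (m_s = ±1/2) gives 2 × 16 = 32 states.

32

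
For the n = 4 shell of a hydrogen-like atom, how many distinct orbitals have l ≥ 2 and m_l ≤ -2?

3

With n = 4 the allowed l are 0, 1, …, 3.
Per l-value: l=2 → 1; l=3 → 2.
Total orbitals: 1 + 2 = 3.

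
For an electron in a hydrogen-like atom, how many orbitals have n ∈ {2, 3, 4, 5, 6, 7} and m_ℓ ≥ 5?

Per-shell orbital counts meeting the constraint:
n=6 → 1; n=7 → 3.
Total orbitals: 1 + 3 = 4.

4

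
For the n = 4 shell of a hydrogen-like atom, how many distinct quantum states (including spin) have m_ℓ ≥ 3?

2

With n = 4 the allowed ℓ are 0, 1, …, 3.
The (ℓ, m_ℓ) pairs meeting m_ℓ ≥ 3 give: ℓ=3 → 1.
Orbitals: 1. Each orbital carries two spin states, so 1 × 2 = 2 states.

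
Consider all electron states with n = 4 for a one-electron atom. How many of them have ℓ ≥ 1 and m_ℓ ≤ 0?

18

With n = 4 the allowed ℓ are 0, 1, …, 3.
The (ℓ, m_ℓ) pairs meeting ℓ ≥ 1 and m_ℓ ≤ 0 give: ℓ=1 → 2; ℓ=2 → 3; ℓ=3 → 4.
Orbitals: 2 + 3 + 4 = 9. Each orbital carries two spin states, so 9 × 2 = 18 states.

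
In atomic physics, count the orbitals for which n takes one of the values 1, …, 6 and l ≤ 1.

21

Count contributing orbitals for each principal shell:
n=1 → 1; n=2 → 4; n=3 → 4; n=4 → 4; n=5 → 4; n=6 → 4.
Total orbitals: 1 + 4 + 4 + 4 + 4 + 4 = 21.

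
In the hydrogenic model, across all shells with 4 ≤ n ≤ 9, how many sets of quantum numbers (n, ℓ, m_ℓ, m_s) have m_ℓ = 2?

54

Go shell by shell, enumerating (ℓ, m_ℓ) with m_ℓ = 2:
n=4 → 2; n=5 → 3; n=6 → 4; n=7 → 5; n=8 → 6; n=9 → 7.
Orbitals: 2 + 3 + 4 + 5 + 6 + 7 = 27. Including both spin states (m_s = ±1/2) gives 2 × 27 = 54 states.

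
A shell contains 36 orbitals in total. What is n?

n² = 36 ⇒ n = 6.

n = 6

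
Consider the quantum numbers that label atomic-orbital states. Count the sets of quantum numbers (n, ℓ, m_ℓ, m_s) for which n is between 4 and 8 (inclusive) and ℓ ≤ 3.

Per-shell orbital counts meeting the constraint:
n=4 → 16; n=5 → 16; n=6 → 16; n=7 → 16; n=8 → 16.
Orbitals: 16 + 16 + 16 + 16 + 16 = 80. Including both spin states (m_s = ±1/2) gives 2 × 80 = 160 states.

160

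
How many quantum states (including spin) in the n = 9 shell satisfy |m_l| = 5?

Go through l = 0, …, 8 (the values permitted for n = 9).
The (l, m_l) pairs meeting |m_l| = 5 give: l=5 → 2; l=6 → 2; l=7 → 2; l=8 → 2.
Orbitals: 2 + 2 + 2 + 2 = 8. Each orbital carries two spin states, so 8 × 2 = 16 states.

16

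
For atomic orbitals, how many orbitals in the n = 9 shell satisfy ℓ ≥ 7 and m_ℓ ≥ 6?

5

Go through ℓ = 0, …, 8 (the values permitted for n = 9).
The (ℓ, m_ℓ) pairs meeting ℓ ≥ 7 and m_ℓ ≥ 6 give: ℓ=7 → 2; ℓ=8 → 3.
Total orbitals: 2 + 3 = 5.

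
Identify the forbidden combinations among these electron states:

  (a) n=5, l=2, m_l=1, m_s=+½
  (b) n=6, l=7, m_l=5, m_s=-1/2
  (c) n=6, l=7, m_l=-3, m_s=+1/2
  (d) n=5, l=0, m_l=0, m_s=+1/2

(b) and (c)

(b) has l = 7 ≥ n = 6, violating 0 ≤ l ≤ n−1.
(c) has l = 7 ≥ n = 6, violating 0 ≤ l ≤ n−1.
The remaining sets (a), (d) satisfy all four rules.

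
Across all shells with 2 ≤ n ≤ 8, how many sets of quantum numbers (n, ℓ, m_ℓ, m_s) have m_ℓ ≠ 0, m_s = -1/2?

Treat each shell separately and count matching orbitals:
n=2 → 2; n=3 → 6; n=4 → 12; n=5 → 20; n=6 → 30; n=7 → 42; n=8 → 56.
Orbitals: 2 + 6 + 12 + 20 + 30 + 42 + 56 = 168. With m_s fixed to -1/2 there is one state per orbital, so 168 states.

168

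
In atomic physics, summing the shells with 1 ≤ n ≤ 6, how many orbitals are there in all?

91

Shell n has n² orbitals: 1²=1 + 2²=4 + 3²=9 + 4²=16 + 5²=25 + 6²=36 = 91 orbitals.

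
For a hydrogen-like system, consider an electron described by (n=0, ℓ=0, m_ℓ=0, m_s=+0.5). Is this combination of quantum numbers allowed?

No

The principal quantum number must be a positive integer (n ≥ 1), but here n = 0.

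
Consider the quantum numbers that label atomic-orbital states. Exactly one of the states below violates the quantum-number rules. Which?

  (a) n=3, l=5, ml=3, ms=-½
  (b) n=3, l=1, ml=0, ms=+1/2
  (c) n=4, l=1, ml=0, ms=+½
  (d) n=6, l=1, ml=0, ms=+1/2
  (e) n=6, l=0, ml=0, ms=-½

(a) has l = 5 ≥ n = 3, violating 0 ≤ l ≤ n−1.
The remaining sets (b), (c), (d), (e) satisfy all four rules.

(a)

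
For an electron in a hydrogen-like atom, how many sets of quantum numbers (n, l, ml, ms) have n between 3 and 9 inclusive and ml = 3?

Work shell by shell — for each n, count the (l, ml) pairs that satisfy ml = 3:
n=4 → 1; n=5 → 2; n=6 → 3; n=7 → 4; n=8 → 5; n=9 → 6.
Orbitals: 1 + 2 + 3 + 4 + 5 + 6 = 21. Including both spin states (ms = ±1/2) gives 2 × 21 = 42 states.

42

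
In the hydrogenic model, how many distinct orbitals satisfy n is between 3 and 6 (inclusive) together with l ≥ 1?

Count contributing orbitals for each principal shell:
n=3 → 8; n=4 → 15; n=5 → 24; n=6 → 35.
Total orbitals: 8 + 15 + 24 + 35 = 82.

82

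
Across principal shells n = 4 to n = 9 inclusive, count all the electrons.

Shell n has n² orbitals: 4²=16 + 5²=25 + 6²=36 + 7²=49 + 8²=64 + 9²=81 = 271 orbitals.
Two spin states per orbital: 2 × 271 = 542 electrons.

542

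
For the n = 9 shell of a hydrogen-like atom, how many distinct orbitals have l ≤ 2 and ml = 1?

2

The n = 9 shell has l = 0 through 8; check each.
Orbitals with l ≤ 2 and ml = 1, by l: l=1 → 1; l=2 → 1.
Total orbitals: 1 + 1 = 2.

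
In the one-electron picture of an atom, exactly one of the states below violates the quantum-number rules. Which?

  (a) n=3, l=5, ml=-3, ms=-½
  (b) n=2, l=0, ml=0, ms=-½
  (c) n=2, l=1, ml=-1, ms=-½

(a)

(a) has l = 5 ≥ n = 3, violating 0 ≤ l ≤ n−1.
The remaining sets (b), (c) satisfy all four rules.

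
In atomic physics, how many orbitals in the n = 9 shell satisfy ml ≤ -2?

The n = 9 shell has l = 0 through 8; check each.
Orbitals with ml ≤ -2, by l: l=2 → 1; l=3 → 2; l=4 → 3; l=5 → 4; l=6 → 5; l=7 → 6; l=8 → 7.
Total orbitals: 1 + 2 + 3 + 4 + 5 + 6 + 7 = 28.

28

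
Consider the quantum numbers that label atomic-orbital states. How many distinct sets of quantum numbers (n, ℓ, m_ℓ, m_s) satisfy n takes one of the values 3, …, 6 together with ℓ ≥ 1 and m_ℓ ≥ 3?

For each n in the range, tally the orbitals obeying ℓ ≥ 1 and m_ℓ ≥ 3:
n=4 → 1; n=5 → 3; n=6 → 6.
Orbitals: 1 + 3 + 6 = 10. Including both spin states (m_s = ±1/2) gives 2 × 10 = 20 states.

20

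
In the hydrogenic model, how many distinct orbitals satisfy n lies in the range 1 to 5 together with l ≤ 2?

Work shell by shell — for each n, count the (l, ml) pairs that satisfy l ≤ 2:
n=1 → 1; n=2 → 4; n=3 → 9; n=4 → 9; n=5 → 9.
Total orbitals: 1 + 4 + 9 + 9 + 9 = 32.

32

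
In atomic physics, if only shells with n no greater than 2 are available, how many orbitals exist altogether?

Total orbitals = 1² + 2² = 5.

5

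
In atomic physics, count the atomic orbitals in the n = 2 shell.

4

The n = 2 shell contains n² = 2² = 4 orbitals.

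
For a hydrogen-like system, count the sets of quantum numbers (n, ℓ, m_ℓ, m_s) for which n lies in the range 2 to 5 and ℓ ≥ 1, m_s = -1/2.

50

Per-shell orbital counts meeting the constraint:
n=2 → 3; n=3 → 8; n=4 → 15; n=5 → 24.
Orbitals: 3 + 8 + 15 + 24 = 50. With m_s fixed to -1/2 there is one state per orbital, so 50 states.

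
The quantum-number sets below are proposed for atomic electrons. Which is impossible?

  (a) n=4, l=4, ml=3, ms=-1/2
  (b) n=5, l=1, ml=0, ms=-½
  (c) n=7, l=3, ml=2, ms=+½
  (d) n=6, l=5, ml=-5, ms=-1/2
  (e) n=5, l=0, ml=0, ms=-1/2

(a)

(a) has l = 4 ≥ n = 4, violating 0 ≤ l ≤ n−1.
The remaining sets (b), (c), (d), (e) satisfy all four rules.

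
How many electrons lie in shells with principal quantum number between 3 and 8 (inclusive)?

398

Shell n has n² orbitals: 3²=9 + 4²=16 + 5²=25 + 6²=36 + 7²=49 + 8²=64 = 199 orbitals.
Two spin states per orbital: 2 × 199 = 398 electrons.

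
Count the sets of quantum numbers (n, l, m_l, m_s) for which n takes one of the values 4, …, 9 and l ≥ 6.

Go shell by shell, enumerating (l, m_l) with l ≥ 6:
n=7 → 13; n=8 → 28; n=9 → 45.
Orbitals: 13 + 28 + 45 = 86. Including both spin states (m_s = ±1/2) gives 2 × 86 = 172 states.

172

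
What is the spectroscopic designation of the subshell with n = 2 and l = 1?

2p

l = 1 corresponds to the letter 'p', so the subshell is 2p.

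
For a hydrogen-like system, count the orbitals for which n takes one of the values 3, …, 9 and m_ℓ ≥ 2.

Treat each shell separately and count matching orbitals:
n=3 → 1; n=4 → 3; n=5 → 6; n=6 → 10; n=7 → 15; n=8 → 21; n=9 → 28.
Total orbitals: 1 + 3 + 6 + 10 + 15 + 21 + 28 = 84.

84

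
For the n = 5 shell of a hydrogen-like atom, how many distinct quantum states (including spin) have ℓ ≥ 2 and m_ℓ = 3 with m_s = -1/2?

2

The n = 5 shell has ℓ = 0 through 4; check each.
The (ℓ, m_ℓ) pairs meeting ℓ ≥ 2 and m_ℓ = 3 give: ℓ=3 → 1; ℓ=4 → 1.
Orbitals: 1 + 1 = 2. With m_s fixed to a single value there is one state per orbital, giving 2 states.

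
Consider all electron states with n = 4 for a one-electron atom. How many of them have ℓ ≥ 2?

Orbitals with ℓ ≥ 2, by ℓ: ℓ=2 → 5; ℓ=3 → 7.
Orbitals: 5 + 7 = 12. Each orbital carries two spin states, so 12 × 2 = 24 states.

24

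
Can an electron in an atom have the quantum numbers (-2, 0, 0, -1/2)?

Invalid

The principal quantum number must be a positive integer (n ≥ 1), but here n = -2.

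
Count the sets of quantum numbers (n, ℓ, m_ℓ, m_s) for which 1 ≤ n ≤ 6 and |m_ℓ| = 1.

60

Count contributing orbitals for each principal shell:
n=2 → 2; n=3 → 4; n=4 → 6; n=5 → 8; n=6 → 10.
Orbitals: 2 + 4 + 6 + 8 + 10 = 30. Including both spin states (m_s = ±1/2) gives 2 × 30 = 60 states.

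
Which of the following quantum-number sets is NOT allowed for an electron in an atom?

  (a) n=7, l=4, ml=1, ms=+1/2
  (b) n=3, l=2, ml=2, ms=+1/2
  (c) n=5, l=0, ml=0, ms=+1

(c) has ms = +1, but an electron's spin must be ±1/2.
The remaining sets (a), (b) satisfy all four rules.

(c)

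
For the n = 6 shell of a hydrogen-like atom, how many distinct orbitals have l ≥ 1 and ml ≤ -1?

15

For n = 6, l ranges over 0 … 5.
The (l, ml) pairs meeting l ≥ 1 and ml ≤ -1 give: l=1 → 1; l=2 → 2; l=3 → 3; l=4 → 4; l=5 → 5.
Total orbitals: 1 + 2 + 3 + 4 + 5 = 15.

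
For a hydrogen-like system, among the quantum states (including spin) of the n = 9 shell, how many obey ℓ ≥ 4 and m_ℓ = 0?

10

The (ℓ, m_ℓ) pairs meeting ℓ ≥ 4 and m_ℓ = 0 give: ℓ=4 → 1; ℓ=5 → 1; ℓ=6 → 1; ℓ=7 → 1; ℓ=8 → 1.
Orbitals: 1 + 1 + 1 + 1 + 1 = 5. Each orbital carries two spin states, so 5 × 2 = 10 states.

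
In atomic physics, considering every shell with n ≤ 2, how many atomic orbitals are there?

5

Total orbitals = 1² + 2² = 5.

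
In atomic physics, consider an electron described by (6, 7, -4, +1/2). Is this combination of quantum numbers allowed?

No

The orbital quantum number must satisfy 0 ≤ ℓ ≤ n−1. With n = 6 the allowed ℓ values are 0, 1, 2, 3, 4, 5, so ℓ = 7 is out of range.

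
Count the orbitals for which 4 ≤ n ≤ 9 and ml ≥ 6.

10

Count contributing orbitals for each principal shell:
n=7 → 1; n=8 → 3; n=9 → 6.
Total orbitals: 1 + 3 + 6 = 10.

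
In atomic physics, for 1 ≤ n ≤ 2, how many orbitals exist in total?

5

Total orbitals = 1² + 2² = 5.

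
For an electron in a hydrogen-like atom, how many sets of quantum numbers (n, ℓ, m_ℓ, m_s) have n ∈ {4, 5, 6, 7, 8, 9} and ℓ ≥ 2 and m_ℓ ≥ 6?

20

For each n in the range, tally the orbitals obeying ℓ ≥ 2 and m_ℓ ≥ 6:
n=7 → 1; n=8 → 3; n=9 → 6.
Orbitals: 1 + 3 + 6 = 10. Including both spin states (m_s = ±1/2) gives 2 × 10 = 20 states.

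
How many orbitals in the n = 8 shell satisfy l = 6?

13

For n = 8, l ranges over 0 … 7.
Orbitals with l = 6, by l: l=6 → 13.
Total orbitals: 13.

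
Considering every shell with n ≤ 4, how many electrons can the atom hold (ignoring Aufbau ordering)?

Total orbitals = 1² + 2² + 3² + 4² = 30. Doubling for spin gives 60 electrons.

60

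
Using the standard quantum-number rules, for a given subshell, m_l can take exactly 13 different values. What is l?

m_l ranges over 2l+1 integers, so 2l+1 = 13 ⇒ l = 6.

l = 6 (i)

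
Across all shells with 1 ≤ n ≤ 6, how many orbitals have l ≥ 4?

Per-shell orbital counts meeting the constraint:
n=5 → 9; n=6 → 20.
Total orbitals: 9 + 20 = 29.

29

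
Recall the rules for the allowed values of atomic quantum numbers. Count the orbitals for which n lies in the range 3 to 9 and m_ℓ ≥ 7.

4

Go shell by shell, enumerating (ℓ, m_ℓ) with m_ℓ ≥ 7:
n=8 → 1; n=9 → 3.
Total orbitals: 1 + 3 = 4.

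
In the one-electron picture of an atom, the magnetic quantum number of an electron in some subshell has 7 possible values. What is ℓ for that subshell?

m_ℓ ranges over 2ℓ+1 integers, so 2ℓ+1 = 7 ⇒ ℓ = 3.

ℓ = 3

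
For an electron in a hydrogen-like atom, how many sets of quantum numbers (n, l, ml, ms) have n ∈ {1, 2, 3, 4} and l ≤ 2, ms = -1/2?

23

Treat each shell separately and count matching orbitals:
n=1 → 1; n=2 → 4; n=3 → 9; n=4 → 9.
Orbitals: 1 + 4 + 9 + 9 = 23. With ms fixed to -1/2 there is one state per orbital, so 23 states.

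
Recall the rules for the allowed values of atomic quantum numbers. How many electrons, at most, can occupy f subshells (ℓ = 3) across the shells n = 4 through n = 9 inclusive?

An f subshell (ℓ = 3) exists for every n ≥ 4, so shells n = 4, 5, 6, 7, 8, 9 each contribute one — 6 subshells.
Since each f subshell holds 2(2·3+1) = 14 electrons, the total is 6 × 14 = 84.

84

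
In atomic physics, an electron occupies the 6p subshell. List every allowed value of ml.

The 6p subshell has l = 1, and ml takes every integer from −l to +l. With l = 1 that gives the 3 values -1, 0, 1.

-1, 0, 1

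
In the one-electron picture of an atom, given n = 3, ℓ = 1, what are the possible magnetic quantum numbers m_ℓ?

-1, 0, 1

m_ℓ takes every integer from −ℓ to +ℓ. With ℓ = 1 that gives the 3 values -1, 0, 1.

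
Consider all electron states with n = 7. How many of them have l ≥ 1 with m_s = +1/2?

With n = 7 the allowed l are 0, 1, …, 6.
Orbitals with l ≥ 1, by l: l=1 → 3; l=2 → 5; l=3 → 7; l=4 → 9; l=5 → 11; l=6 → 13.
Orbitals: 3 + 5 + 7 + 9 + 11 + 13 = 48. With m_s fixed to a single value there is one state per orbital, giving 48 states.

48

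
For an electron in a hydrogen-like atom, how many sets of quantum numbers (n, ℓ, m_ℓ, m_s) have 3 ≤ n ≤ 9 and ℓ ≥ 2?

504

For each n in the range, tally the orbitals obeying ℓ ≥ 2:
n=3 → 5; n=4 → 12; n=5 → 21; n=6 → 32; n=7 → 45; n=8 → 60; n=9 → 77.
Orbitals: 5 + 12 + 21 + 32 + 45 + 60 + 77 = 252. Including both spin states (m_s = ±1/2) gives 2 × 252 = 504 states.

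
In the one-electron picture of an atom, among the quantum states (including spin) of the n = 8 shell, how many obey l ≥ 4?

96

For n = 8, l ranges over 0 … 7.
Contributions: l=4 → 9; l=5 → 11; l=6 → 13; l=7 → 15.
Orbitals: 9 + 11 + 13 + 15 = 48. Each orbital carries two spin states, so 48 × 2 = 96 states.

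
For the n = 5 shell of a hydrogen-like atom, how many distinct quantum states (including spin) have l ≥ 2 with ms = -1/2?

21

With n = 5 the allowed l are 0, 1, …, 4.
Per l-value: l=2 → 5; l=3 → 7; l=4 → 9.
Orbitals: 5 + 7 + 9 = 21. With ms fixed to a single value there is one state per orbital, giving 21 states.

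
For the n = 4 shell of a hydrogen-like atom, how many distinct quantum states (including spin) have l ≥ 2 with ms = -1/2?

12

The (l, ml) pairs meeting l ≥ 2 give: l=2 → 5; l=3 → 7.
Orbitals: 5 + 7 = 12. With ms fixed to a single value there is one state per orbital, giving 12 states.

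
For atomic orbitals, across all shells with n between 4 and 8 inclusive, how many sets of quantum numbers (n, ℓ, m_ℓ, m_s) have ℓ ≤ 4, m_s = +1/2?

116

Count contributing orbitals for each principal shell:
n=4 → 16; n=5 → 25; n=6 → 25; n=7 → 25; n=8 → 25.
Orbitals: 16 + 25 + 25 + 25 + 25 = 116. With m_s fixed to +1/2 there is one state per orbital, so 116 states.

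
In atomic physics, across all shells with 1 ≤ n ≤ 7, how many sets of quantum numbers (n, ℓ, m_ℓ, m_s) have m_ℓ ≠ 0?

224

Go shell by shell, enumerating (ℓ, m_ℓ) with m_ℓ ≠ 0:
n=2 → 2; n=3 → 6; n=4 → 12; n=5 → 20; n=6 → 30; n=7 → 42.
Orbitals: 2 + 6 + 12 + 20 + 30 + 42 = 112. Including both spin states (m_s = ±1/2) gives 2 × 112 = 224 states.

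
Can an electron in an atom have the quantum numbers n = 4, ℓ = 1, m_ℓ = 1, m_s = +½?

Yes

n = 4 is a positive integer. ℓ = 1 satisfies 0 ≤ ℓ ≤ n−1 = 3. m_ℓ = 1 lies in the range −ℓ … +ℓ (here −1 … 1). m_s = +1/2 is one of ±1/2.
All four constraints are satisfied.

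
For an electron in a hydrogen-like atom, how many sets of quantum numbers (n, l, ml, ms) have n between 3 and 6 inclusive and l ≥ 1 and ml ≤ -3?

For each n in the range, tally the orbitals obeying l ≥ 1 and ml ≤ -3:
n=4 → 1; n=5 → 3; n=6 → 6.
Orbitals: 1 + 3 + 6 = 10. Including both spin states (ms = ±1/2) gives 2 × 10 = 20 states.

20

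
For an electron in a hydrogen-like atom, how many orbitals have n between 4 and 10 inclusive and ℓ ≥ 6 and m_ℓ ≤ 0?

Per-shell orbital counts meeting the constraint:
n=7 → 7; n=8 → 15; n=9 → 24; n=10 → 34.
Total orbitals: 7 + 15 + 24 + 34 = 80.

80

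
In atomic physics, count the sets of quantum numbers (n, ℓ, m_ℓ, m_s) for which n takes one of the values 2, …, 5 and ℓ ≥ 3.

46

Count contributing orbitals for each principal shell:
n=4 → 7; n=5 → 16.
Orbitals: 7 + 16 = 23. Including both spin states (m_s = ±1/2) gives 2 × 23 = 46 states.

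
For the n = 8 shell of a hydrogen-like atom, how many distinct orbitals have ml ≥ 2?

With n = 8 the allowed l are 0, 1, …, 7.
Orbitals with ml ≥ 2, by l: l=2 → 1; l=3 → 2; l=4 → 3; l=5 → 4; l=6 → 5; l=7 → 6.
Total orbitals: 1 + 2 + 3 + 4 + 5 + 6 = 21.

21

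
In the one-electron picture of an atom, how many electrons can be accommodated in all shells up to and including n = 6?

182

Total orbitals = 1² + 2² + 3² + 4² + 5² + 6² = 91. Doubling for spin gives 182 electrons.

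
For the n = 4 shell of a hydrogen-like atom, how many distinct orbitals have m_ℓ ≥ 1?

For n = 4, ℓ ranges over 0 … 3.
The (ℓ, m_ℓ) pairs meeting m_ℓ ≥ 1 give: ℓ=1 → 1; ℓ=2 → 2; ℓ=3 → 3.
Total orbitals: 1 + 2 + 3 = 6.

6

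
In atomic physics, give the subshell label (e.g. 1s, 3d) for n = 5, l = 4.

l = 4 corresponds to the letter 'g', so the subshell is 5g.

5g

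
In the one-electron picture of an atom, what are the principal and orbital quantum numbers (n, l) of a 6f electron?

n = 6, l = 3

The leading integer gives n = 6; the letter 'f' means l = 3.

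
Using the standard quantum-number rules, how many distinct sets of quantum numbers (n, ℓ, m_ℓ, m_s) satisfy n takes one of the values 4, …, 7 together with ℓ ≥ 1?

For each n in the range, tally the orbitals obeying ℓ ≥ 1:
n=4 → 15; n=5 → 24; n=6 → 35; n=7 → 48.
Orbitals: 15 + 24 + 35 + 48 = 122. Including both spin states (m_s = ±1/2) gives 2 × 122 = 244 states.

244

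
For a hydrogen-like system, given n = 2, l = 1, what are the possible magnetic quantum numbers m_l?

-1, 0, 1

m_l takes every integer from −l to +l. With l = 1 that gives the 3 values -1, 0, 1.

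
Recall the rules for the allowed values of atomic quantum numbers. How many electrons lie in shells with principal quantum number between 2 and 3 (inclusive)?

Shell n has n² orbitals: 2²=4 + 3²=9 = 13 orbitals.
Two spin states per orbital: 2 × 13 = 26 electrons.

26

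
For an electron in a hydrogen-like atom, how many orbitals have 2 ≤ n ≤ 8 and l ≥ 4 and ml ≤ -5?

10

For each n in the range, tally the orbitals obeying l ≥ 4 and ml ≤ -5:
n=6 → 1; n=7 → 3; n=8 → 6.
Total orbitals: 1 + 3 + 6 = 10.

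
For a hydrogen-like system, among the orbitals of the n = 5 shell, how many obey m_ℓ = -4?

1

The n = 5 shell has ℓ = 0 through 4; check each.
Contributions: ℓ=4 → 1.
Total orbitals: 1.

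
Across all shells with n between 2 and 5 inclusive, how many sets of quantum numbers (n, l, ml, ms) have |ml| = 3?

12

Go shell by shell, enumerating (l, ml) with |ml| = 3:
n=4 → 2; n=5 → 4.
Orbitals: 2 + 4 = 6. Including both spin states (ms = ±1/2) gives 2 × 6 = 12 states.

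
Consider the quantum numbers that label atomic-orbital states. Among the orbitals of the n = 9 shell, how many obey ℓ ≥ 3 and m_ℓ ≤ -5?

Contributions: ℓ=5 → 1; ℓ=6 → 2; ℓ=7 → 3; ℓ=8 → 4.
Total orbitals: 1 + 2 + 3 + 4 = 10.

10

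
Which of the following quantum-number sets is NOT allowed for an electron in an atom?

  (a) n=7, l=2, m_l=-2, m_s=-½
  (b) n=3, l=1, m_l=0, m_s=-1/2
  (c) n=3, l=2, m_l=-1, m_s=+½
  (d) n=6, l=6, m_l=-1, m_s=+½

(d) has l = 6 ≥ n = 6, violating 0 ≤ l ≤ n−1.
The remaining sets (a), (b), (c) satisfy all four rules.

(d)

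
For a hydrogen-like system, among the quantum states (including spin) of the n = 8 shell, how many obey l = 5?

22

With n = 8 the allowed l are 0, 1, …, 7.
The (l, m_l) pairs meeting l = 5 give: l=5 → 11.
Orbitals: 11. Each orbital carries two spin states, so 11 × 2 = 22 states.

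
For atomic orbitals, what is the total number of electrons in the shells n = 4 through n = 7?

Shell n has n² orbitals: 4²=16 + 5²=25 + 6²=36 + 7²=49 = 126 orbitals.
Two spin states per orbital: 2 × 126 = 252 electrons.

252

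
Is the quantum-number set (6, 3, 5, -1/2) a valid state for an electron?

Invalid

The magnetic quantum number must satisfy −l ≤ ml ≤ l. With l = 3, ml can only be -3, -2, -1, 0, 1, 2, 3, so ml = 5 is forbidden.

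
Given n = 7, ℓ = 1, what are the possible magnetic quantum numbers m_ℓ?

m_ℓ takes every integer from −ℓ to +ℓ. With ℓ = 1 that gives the 3 values -1, 0, 1.

-1, 0, 1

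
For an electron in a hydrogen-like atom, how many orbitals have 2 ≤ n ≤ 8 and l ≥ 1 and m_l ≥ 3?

35

Go shell by shell, enumerating (l, m_l) with l ≥ 1 and m_l ≥ 3:
n=4 → 1; n=5 → 3; n=6 → 6; n=7 → 10; n=8 → 15.
Total orbitals: 1 + 3 + 6 + 10 + 15 = 35.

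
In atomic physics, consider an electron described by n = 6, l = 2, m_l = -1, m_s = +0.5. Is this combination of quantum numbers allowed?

n = 6 is a positive integer. l = 2 satisfies 0 ≤ l ≤ n−1 = 5. m_l = -1 lies in the range −l … +l (here −2 … 2). m_s = +1/2 is one of ±1/2.
All four constraints are satisfied.

Allowed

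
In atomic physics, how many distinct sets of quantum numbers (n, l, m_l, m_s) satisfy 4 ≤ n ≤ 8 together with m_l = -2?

40

Go shell by shell, enumerating (l, m_l) with m_l = -2:
n=4 → 2; n=5 → 3; n=6 → 4; n=7 → 5; n=8 → 6.
Orbitals: 2 + 3 + 4 + 5 + 6 = 20. Including both spin states (m_s = ±1/2) gives 2 × 20 = 40 states.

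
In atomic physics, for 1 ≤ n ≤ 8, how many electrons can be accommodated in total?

Total orbitals = 1² + 2² + 3² + 4² + 5² + 6² + 7² + 8² = 204. Doubling for spin gives 408 electrons.

408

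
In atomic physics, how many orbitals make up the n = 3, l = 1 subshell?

A subshell has 2l+1 orbitals; with l = 1, that's 3.

3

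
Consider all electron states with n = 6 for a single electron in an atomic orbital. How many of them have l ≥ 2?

64

The (l, ml) pairs meeting l ≥ 2 give: l=2 → 5; l=3 → 7; l=4 → 9; l=5 → 11.
Orbitals: 5 + 7 + 9 + 11 = 32. Each orbital carries two spin states, so 32 × 2 = 64 states.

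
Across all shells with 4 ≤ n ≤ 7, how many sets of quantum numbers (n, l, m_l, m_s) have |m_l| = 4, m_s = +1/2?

12

For each n in the range, tally the orbitals obeying |m_l| = 4:
n=5 → 2; n=6 → 4; n=7 → 6.
Orbitals: 2 + 4 + 6 = 12. With m_s fixed to +1/2 there is one state per orbital, so 12 states.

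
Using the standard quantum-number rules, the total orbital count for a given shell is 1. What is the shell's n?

n = 1

n² = 1 ⇒ n = 1.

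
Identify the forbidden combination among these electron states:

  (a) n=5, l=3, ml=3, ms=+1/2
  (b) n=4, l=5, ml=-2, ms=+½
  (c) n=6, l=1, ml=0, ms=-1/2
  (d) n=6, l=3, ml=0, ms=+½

(b) has l = 5 ≥ n = 4, violating 0 ≤ l ≤ n−1.
The remaining sets (a), (c), (d) satisfy all four rules.

(b)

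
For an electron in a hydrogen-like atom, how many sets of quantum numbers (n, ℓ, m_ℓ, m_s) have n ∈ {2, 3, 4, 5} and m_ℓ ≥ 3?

8

Work shell by shell — for each n, count the (ℓ, m_ℓ) pairs that satisfy m_ℓ ≥ 3:
n=4 → 1; n=5 → 3.
Orbitals: 1 + 3 = 4. Including both spin states (m_s = ±1/2) gives 2 × 4 = 8 states.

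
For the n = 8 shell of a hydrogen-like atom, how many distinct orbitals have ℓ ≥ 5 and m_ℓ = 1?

3

Contributions: ℓ=5 → 1; ℓ=6 → 1; ℓ=7 → 1.
Total orbitals: 1 + 1 + 1 = 3.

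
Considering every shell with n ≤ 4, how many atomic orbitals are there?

30

Total orbitals = 1² + 2² + 3² + 4² = 30.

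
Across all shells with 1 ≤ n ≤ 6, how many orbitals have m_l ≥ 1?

35

Treat each shell separately and count matching orbitals:
n=2 → 1; n=3 → 3; n=4 → 6; n=5 → 10; n=6 → 15.
Total orbitals: 1 + 3 + 6 + 10 + 15 = 35.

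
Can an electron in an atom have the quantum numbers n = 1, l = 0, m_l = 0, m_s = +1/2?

n = 1 is a positive integer. l = 0 satisfies 0 ≤ l ≤ n−1 = 0. m_l = 0 lies in the range −l … +l (here 0). m_s = +1/2 is one of ±1/2.
All four constraints are satisfied.

Allowed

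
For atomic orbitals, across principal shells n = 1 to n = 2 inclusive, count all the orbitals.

5

Shell n has n² orbitals: 1²=1 + 2²=4 = 5 orbitals.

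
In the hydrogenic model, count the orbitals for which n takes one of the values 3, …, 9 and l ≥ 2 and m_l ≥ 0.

Go shell by shell, enumerating (l, m_l) with l ≥ 2 and m_l ≥ 0:
n=3 → 3; n=4 → 7; n=5 → 12; n=6 → 18; n=7 → 25; n=8 → 33; n=9 → 42.
Total orbitals: 3 + 7 + 12 + 18 + 25 + 33 + 42 = 140.

140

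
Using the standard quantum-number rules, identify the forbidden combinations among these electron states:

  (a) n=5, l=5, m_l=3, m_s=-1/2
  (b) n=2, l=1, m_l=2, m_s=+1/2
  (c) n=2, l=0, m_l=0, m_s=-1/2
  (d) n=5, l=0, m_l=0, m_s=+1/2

(a) and (b)

(a) has l = 5 ≥ n = 5, violating 0 ≤ l ≤ n−1.
(b) has |m_l| = 2 > l = 1, violating −l ≤ m_l ≤ l.
The remaining sets (c), (d) satisfy all four rules.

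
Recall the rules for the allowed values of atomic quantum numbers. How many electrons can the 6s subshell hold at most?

A subshell with l = 0 has 2l+1 = 1 orbital, each holding 2 electrons (spin ±1/2), so 1 × 2 = 2.

2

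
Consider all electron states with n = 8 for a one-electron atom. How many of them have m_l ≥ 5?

Orbitals with m_l ≥ 5, by l: l=5 → 1; l=6 → 2; l=7 → 3.
Orbitals: 1 + 2 + 3 = 6. Each orbital carries two spin states, so 6 × 2 = 12 states.

12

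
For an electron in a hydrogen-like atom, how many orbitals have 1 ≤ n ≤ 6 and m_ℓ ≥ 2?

20

Per-shell orbital counts meeting the constraint:
n=3 → 1; n=4 → 3; n=5 → 6; n=6 → 10.
Total orbitals: 1 + 3 + 6 + 10 = 20.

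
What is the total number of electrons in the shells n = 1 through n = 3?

Shell n has n² orbitals: 1²=1 + 2²=4 + 3²=9 = 14 orbitals.
Two spin states per orbital: 2 × 14 = 28 electrons.

28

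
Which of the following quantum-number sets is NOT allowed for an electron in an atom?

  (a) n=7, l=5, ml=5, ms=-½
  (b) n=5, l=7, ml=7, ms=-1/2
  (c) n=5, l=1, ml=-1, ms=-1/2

(b) has l = 7 ≥ n = 5, violating 0 ≤ l ≤ n−1.
The remaining sets (a), (c) satisfy all four rules.

(b)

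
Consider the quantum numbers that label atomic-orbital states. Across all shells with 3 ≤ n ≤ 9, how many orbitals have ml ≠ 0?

Treat each shell separately and count matching orbitals:
n=3 → 6; n=4 → 12; n=5 → 20; n=6 → 30; n=7 → 42; n=8 → 56; n=9 → 72.
Total orbitals: 6 + 12 + 20 + 30 + 42 + 56 + 72 = 238.

238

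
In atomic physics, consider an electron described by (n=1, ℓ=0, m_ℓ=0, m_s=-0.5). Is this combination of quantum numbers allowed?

Yes

n = 1 is a positive integer. ℓ = 0 satisfies 0 ≤ ℓ ≤ n−1 = 0. m_ℓ = 0 lies in the range −ℓ … +ℓ (here 0). m_s = -1/2 is one of ±1/2.
All four constraints are satisfied.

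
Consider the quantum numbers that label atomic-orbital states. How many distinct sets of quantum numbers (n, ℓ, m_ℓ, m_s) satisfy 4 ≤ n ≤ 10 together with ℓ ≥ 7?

196

Work shell by shell — for each n, count the (ℓ, m_ℓ) pairs that satisfy ℓ ≥ 7:
n=8 → 15; n=9 → 32; n=10 → 51.
Orbitals: 15 + 32 + 51 = 98. Including both spin states (m_s = ±1/2) gives 2 × 98 = 196 states.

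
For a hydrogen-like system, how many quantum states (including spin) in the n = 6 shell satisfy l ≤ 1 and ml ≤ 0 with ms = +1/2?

3

Per l-value: l=0 → 1; l=1 → 2.
Orbitals: 1 + 2 = 3. With ms fixed to a single value there is one state per orbital, giving 3 states.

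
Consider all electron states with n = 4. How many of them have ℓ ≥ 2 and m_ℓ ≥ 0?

14

Go through ℓ = 0, …, 3 (the values permitted for n = 4).
Contributions: ℓ=2 → 3; ℓ=3 → 4.
Orbitals: 3 + 4 = 7. Each orbital carries two spin states, so 7 × 2 = 14 states.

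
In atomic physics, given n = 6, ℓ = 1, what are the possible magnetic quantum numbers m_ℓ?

m_ℓ takes every integer from −ℓ to +ℓ. With ℓ = 1 that gives the 3 values -1, 0, 1.

-1, 0, 1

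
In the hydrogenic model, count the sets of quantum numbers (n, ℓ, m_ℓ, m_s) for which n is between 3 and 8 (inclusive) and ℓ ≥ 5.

148

Per-shell orbital counts meeting the constraint:
n=6 → 11; n=7 → 24; n=8 → 39.
Orbitals: 11 + 24 + 39 = 74. Including both spin states (m_s = ±1/2) gives 2 × 74 = 148 states.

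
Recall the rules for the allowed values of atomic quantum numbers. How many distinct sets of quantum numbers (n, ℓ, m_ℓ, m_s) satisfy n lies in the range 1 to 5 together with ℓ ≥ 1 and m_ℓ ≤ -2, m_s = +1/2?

Count contributing orbitals for each principal shell:
n=3 → 1; n=4 → 3; n=5 → 6.
Orbitals: 1 + 3 + 6 = 10. With m_s fixed to +1/2 there is one state per orbital, so 10 states.

10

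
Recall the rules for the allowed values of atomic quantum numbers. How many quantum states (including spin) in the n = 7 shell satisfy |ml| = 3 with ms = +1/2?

With n = 7 the allowed l are 0, 1, …, 6.
The (l, ml) pairs meeting |ml| = 3 give: l=3 → 2; l=4 → 2; l=5 → 2; l=6 → 2.
Orbitals: 2 + 2 + 2 + 2 = 8. With ms fixed to a single value there is one state per orbital, giving 8 states.

8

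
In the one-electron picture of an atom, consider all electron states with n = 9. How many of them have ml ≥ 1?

72

With n = 9 the allowed l are 0, 1, …, 8.
Orbitals with ml ≥ 1, by l: l=1 → 1; l=2 → 2; l=3 → 3; l=4 → 4; l=5 → 5; l=6 → 6; l=7 → 7; l=8 → 8.
Orbitals: 1 + 2 + 3 + 4 + 5 + 6 + 7 + 8 = 36. Each orbital carries two spin states, so 36 × 2 = 72 states.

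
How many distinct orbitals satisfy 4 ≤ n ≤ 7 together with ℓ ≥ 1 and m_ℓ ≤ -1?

Per-shell orbital counts meeting the constraint:
n=4 → 6; n=5 → 10; n=6 → 15; n=7 → 21.
Total orbitals: 6 + 10 + 15 + 21 = 52.

52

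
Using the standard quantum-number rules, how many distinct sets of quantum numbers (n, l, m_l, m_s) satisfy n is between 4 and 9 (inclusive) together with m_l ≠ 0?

464

Treat each shell separately and count matching orbitals:
n=4 → 12; n=5 → 20; n=6 → 30; n=7 → 42; n=8 → 56; n=9 → 72.
Orbitals: 12 + 20 + 30 + 42 + 56 + 72 = 232. Including both spin states (m_s = ±1/2) gives 2 × 232 = 464 states.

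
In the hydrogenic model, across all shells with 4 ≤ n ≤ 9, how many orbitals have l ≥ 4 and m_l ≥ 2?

65

Per-shell orbital counts meeting the constraint:
n=5 → 3; n=6 → 7; n=7 → 12; n=8 → 18; n=9 → 25.
Total orbitals: 3 + 7 + 12 + 18 + 25 = 65.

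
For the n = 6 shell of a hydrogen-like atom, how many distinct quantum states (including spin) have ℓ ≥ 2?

Go through ℓ = 0, …, 5 (the values permitted for n = 6).
The (ℓ, m_ℓ) pairs meeting ℓ ≥ 2 give: ℓ=2 → 5; ℓ=3 → 7; ℓ=4 → 9; ℓ=5 → 11.
Orbitals: 5 + 7 + 9 + 11 = 32. Each orbital carries two spin states, so 32 × 2 = 64 states.

64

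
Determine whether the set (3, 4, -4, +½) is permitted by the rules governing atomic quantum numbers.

The orbital quantum number must satisfy 0 ≤ l ≤ n−1. With n = 3 the allowed l values are 0, 1, 2, so l = 4 is out of range.

No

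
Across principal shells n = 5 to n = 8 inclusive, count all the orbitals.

174

Shell n has n² orbitals: 5²=25 + 6²=36 + 7²=49 + 8²=64 = 174 orbitals.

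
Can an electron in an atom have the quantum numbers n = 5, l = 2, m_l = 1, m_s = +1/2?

n = 5 is a positive integer. l = 2 satisfies 0 ≤ l ≤ n−1 = 4. m_l = 1 lies in the range −l … +l (here −2 … 2). m_s = +1/2 is one of ±1/2.
All four constraints are satisfied.

Allowed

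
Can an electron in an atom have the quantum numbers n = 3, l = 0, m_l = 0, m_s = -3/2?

The spin quantum number for an electron can only be m_s = +1/2 or −1/2; m_s = -3/2 is not one of those.

Invalid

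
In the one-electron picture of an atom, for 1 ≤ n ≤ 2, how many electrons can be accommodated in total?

10

Total orbitals = 1² + 2² = 5. Doubling for spin gives 10 electrons.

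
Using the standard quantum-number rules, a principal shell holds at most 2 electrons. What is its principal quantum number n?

n = 1

2n² = 2 ⇒ n² = 1 ⇒ n = 1.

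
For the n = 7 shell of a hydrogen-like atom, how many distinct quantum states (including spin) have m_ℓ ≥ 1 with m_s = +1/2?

Go through ℓ = 0, …, 6 (the values permitted for n = 7).
Per ℓ-value: ℓ=1 → 1; ℓ=2 → 2; ℓ=3 → 3; ℓ=4 → 4; ℓ=5 → 5; ℓ=6 → 6.
Orbitals: 1 + 2 + 3 + 4 + 5 + 6 = 21. With m_s fixed to a single value there is one state per orbital, giving 21 states.

21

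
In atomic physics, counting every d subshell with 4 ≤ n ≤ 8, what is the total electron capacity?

50

A d subshell (ℓ = 2) exists for every n ≥ 3, so shells n = 4, 5, 6, 7, 8 each contribute one — 5 subshells.
Since each d subshell holds 2(2·2+1) = 10 electrons, the total is 5 × 10 = 50.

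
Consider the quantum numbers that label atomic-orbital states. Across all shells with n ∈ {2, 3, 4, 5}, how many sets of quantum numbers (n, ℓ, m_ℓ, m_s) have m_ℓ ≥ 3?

8

For each n in the range, tally the orbitals obeying m_ℓ ≥ 3:
n=4 → 1; n=5 → 3.
Orbitals: 1 + 3 = 4. Including both spin states (m_s = ±1/2) gives 2 × 4 = 8 states.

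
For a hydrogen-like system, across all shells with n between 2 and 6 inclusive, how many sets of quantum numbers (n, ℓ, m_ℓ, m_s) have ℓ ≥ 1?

170

For each n in the range, tally the orbitals obeying ℓ ≥ 1:
n=2 → 3; n=3 → 8; n=4 → 15; n=5 → 24; n=6 → 35.
Orbitals: 3 + 8 + 15 + 24 + 35 = 85. Including both spin states (m_s = ±1/2) gives 2 × 85 = 170 states.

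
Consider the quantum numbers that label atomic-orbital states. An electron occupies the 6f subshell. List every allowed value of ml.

-3, -2, -1, 0, 1, 2, 3

The 6f subshell has l = 3, and ml takes every integer from −l to +l. With l = 3 that gives the 7 values -3, -2, -1, 0, 1, 2, 3.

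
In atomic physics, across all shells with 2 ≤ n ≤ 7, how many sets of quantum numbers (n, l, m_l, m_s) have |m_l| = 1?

84

Work shell by shell — for each n, count the (l, m_l) pairs that satisfy |m_l| = 1:
n=2 → 2; n=3 → 4; n=4 → 6; n=5 → 8; n=6 → 10; n=7 → 12.
Orbitals: 2 + 4 + 6 + 8 + 10 + 12 = 42. Including both spin states (m_s = ±1/2) gives 2 × 42 = 84 states.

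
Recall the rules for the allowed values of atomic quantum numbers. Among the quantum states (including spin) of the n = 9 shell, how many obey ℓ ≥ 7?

64

The (ℓ, m_ℓ) pairs meeting ℓ ≥ 7 give: ℓ=7 → 15; ℓ=8 → 17.
Orbitals: 15 + 17 = 32. Each orbital carries two spin states, so 32 × 2 = 64 states.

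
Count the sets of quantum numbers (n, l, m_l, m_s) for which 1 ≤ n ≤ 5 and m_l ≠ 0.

Per-shell orbital counts meeting the constraint:
n=2 → 2; n=3 → 6; n=4 → 12; n=5 → 20.
Orbitals: 2 + 6 + 12 + 20 = 40. Including both spin states (m_s = ±1/2) gives 2 × 40 = 80 states.

80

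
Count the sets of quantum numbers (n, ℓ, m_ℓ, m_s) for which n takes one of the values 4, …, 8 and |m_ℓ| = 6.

Treat each shell separately and count matching orbitals:
n=7 → 2; n=8 → 4.
Orbitals: 2 + 4 = 6. Including both spin states (m_s = ±1/2) gives 2 × 6 = 12 states.

12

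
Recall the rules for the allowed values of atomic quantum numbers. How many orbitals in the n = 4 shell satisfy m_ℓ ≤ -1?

The n = 4 shell has ℓ = 0 through 3; check each.
Per ℓ-value: ℓ=1 → 1; ℓ=2 → 2; ℓ=3 → 3.
Total orbitals: 1 + 2 + 3 = 6.

6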